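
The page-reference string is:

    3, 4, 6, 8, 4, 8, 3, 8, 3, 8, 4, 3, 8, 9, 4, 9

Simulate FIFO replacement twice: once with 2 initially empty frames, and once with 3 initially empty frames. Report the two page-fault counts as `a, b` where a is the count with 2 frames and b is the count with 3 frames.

2 frames: F F F F F . F F . . F F F F F . → 12 faults.
3 frames: F F F F . . F . . . F . . F . . → 7 faults.
7 < 12: adding a frame reduced faults, as is typical.

12, 7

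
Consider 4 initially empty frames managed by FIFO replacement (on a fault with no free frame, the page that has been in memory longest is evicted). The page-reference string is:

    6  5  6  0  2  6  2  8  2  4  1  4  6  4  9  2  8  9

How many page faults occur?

11

6 -> miss, frames [6]
5 -> miss, frames [6, 5]
6 -> hit
0 -> miss, frames [6, 5, 0]
2 -> miss, frames [6, 5, 0, 2]
6 -> hit
2 -> hit
8 -> miss, evict 6, frames [5, 0, 2, 8]
2 -> hit
4 -> miss, evict 5, frames [0, 2, 8, 4]
1 -> miss, evict 0, frames [2, 8, 4, 1]
4 -> hit
6 -> miss, evict 2, frames [8, 4, 1, 6]
4 -> hit
9 -> miss, evict 8, frames [4, 1, 6, 9]
2 -> miss, evict 4, frames [1, 6, 9, 2]
8 -> miss, evict 1, frames [6, 9, 2, 8]
9 -> hit
Page faults: 11.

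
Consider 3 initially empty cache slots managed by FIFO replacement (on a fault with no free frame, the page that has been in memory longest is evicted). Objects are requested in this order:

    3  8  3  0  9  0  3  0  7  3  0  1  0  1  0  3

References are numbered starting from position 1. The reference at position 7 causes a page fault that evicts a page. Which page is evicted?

8

pos 1: 3: fault, frames [3]
pos 2: 8: fault, frames [3, 8]
pos 3: 3: hit
pos 4: 0: fault, frames [3, 8, 0]
pos 5: 9: fault, evict 3, frames [8, 0, 9]
pos 6: 0: hit
pos 7: 3: fault, evict 8, frames [0, 9, 3]
At position 7, page 8 is evicted.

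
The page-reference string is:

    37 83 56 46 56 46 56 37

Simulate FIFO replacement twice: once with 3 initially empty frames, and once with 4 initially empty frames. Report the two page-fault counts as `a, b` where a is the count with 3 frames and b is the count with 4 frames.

3 frames: F F F F . . . F → 5 faults.
4 frames: F F F F . . . . → 4 faults.
4 < 5: adding a frame reduced faults, as is typical.

5, 4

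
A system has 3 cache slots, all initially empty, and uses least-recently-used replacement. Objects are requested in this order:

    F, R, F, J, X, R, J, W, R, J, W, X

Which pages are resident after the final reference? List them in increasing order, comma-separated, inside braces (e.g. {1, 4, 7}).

F → miss, frames {F}
R → miss, frames {F,R}
F → hit
J → miss, frames {R,F,J}
X → miss, evict R, frames {F,J,X}
R → miss, evict F, frames {J,X,R}
J → hit
W → miss, evict X, frames {R,J,W}
R → hit
J → hit
W → hit
X → miss, evict R, frames {J,W,X}

{J, W, X}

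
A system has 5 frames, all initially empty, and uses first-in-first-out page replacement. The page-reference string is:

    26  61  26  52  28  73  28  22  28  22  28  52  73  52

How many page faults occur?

6

26: miss, frames (26)
61: miss, frames (26 61)
26: hit
52: miss, frames (26 61 52)
28: miss, frames (26 61 52 28)
73: miss, frames (26 61 52 28 73)
28: hit
22: miss, evict 26, frames (61 52 28 73 22)
28: hit
22: hit
28: hit
52: hit
73: hit
52: hit
Page faults: 6.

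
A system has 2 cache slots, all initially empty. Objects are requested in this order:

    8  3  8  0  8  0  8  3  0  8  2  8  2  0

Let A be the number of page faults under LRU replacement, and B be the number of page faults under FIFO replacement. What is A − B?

-1

Under LRU: F F . F . . . F F F F . . F → 8 faults.
Under FIFO: F F . F F . . F F F F . . F → 9 faults.
A − B = 8 − 9 = -1.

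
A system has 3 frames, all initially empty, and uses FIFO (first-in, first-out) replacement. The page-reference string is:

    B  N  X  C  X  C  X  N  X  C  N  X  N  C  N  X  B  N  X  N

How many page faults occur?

B: fault, frames {B}
N: fault, frames {B,N}
X: fault, frames {B,N,X}
C: fault, evict B, frames {N,X,C}
X: hit
C: hit
X: hit
N: hit
X: hit
C: hit
N: hit
X: hit
N: hit
C: hit
N: hit
X: hit
B: fault, evict N, frames {X,C,B}
N: fault, evict X, frames {C,B,N}
X: fault, evict C, frames {B,N,X}
N: hit
Page faults: 7.

7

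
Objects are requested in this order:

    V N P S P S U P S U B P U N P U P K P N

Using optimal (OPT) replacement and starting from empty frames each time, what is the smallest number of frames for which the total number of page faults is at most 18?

2

f=1: 20 faults
f=2: 12 faults
f=3: 8 faults
f=4: 7 faults
f=5: 7 faults
f=6: 7 faults
f=7: 7 faults
Smallest f with faults ≤ 18 is 2.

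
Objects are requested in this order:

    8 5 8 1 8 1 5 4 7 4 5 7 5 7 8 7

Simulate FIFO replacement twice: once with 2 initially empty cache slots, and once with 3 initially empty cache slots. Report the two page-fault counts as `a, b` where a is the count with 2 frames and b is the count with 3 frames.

10, 7

2 frames: F F . F F . F F F . F . . . F F → 10 faults.
3 frames: F F . F . . . F F . F . . . F . → 7 faults.
7 < 10: adding a frame reduced faults, as is typical.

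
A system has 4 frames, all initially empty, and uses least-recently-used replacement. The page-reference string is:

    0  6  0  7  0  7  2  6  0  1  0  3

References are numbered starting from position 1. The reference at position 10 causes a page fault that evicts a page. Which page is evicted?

pos 1: 0 -> fault, frames {0}
pos 2: 6 -> fault, frames {0,6}
pos 3: 0 -> hit
pos 4: 7 -> fault, frames {6,0,7}
pos 5: 0 -> hit
pos 6: 7 -> hit
pos 7: 2 -> fault, frames {6,0,7,2}
pos 8: 6 -> hit
pos 9: 0 -> hit
pos 10: 1 -> fault, evict 7, frames {2,6,0,1}
At position 10, page 7 is evicted.

7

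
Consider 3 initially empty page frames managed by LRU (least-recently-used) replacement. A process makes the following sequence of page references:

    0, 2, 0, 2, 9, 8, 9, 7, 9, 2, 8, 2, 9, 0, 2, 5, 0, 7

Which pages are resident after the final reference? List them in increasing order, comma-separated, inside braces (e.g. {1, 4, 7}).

0 → fault, frames {0}
2 → fault, frames {0,2}
0 → hit
2 → hit
9 → fault, frames {0,2,9}
8 → fault, evict 0, frames {2,9,8}
9 → hit
7 → fault, evict 2, frames {8,9,7}
9 → hit
2 → fault, evict 8, frames {7,9,2}
8 → fault, evict 7, frames {9,2,8}
2 → hit
9 → hit
0 → fault, evict 8, frames {2,9,0}
2 → hit
5 → fault, evict 9, frames {0,2,5}
0 → hit
7 → fault, evict 2, frames {5,0,7}

{0, 5, 7}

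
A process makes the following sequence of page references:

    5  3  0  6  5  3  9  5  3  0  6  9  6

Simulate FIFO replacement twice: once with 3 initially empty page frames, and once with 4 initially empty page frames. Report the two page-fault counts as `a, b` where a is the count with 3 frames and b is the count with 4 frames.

3 frames: F F F F F F F . . F F . . → 9 faults.
4 frames: F F F F . . F F F F F F . → 10 faults.
10 > 9: adding a frame increased faults — Belady's anomaly.

9, 10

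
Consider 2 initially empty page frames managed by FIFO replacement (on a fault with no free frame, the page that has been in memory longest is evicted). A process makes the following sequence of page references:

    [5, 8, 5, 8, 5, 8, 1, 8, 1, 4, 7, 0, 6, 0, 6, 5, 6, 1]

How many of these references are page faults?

9

5 -> miss, frames (5)
8 -> miss, frames (5 8)
5 -> hit
8 -> hit
5 -> hit
8 -> hit
1 -> miss, evict 5, frames (8 1)
8 -> hit
1 -> hit
4 -> miss, evict 8, frames (1 4)
7 -> miss, evict 1, frames (4 7)
0 -> miss, evict 4, frames (7 0)
6 -> miss, evict 7, frames (0 6)
0 -> hit
6 -> hit
5 -> miss, evict 0, frames (6 5)
6 -> hit
1 -> miss, evict 6, frames (5 1)
Page faults: 9.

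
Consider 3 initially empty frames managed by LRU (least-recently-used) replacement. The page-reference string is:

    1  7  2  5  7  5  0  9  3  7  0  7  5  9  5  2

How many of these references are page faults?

12

1 -> miss, frames (1)
7 -> miss, frames (1 7)
2 -> miss, frames (1 7 2)
5 -> miss, evict 1, frames (7 2 5)
7 -> hit
5 -> hit
0 -> miss, evict 2, frames (7 5 0)
9 -> miss, evict 7, frames (5 0 9)
3 -> miss, evict 5, frames (0 9 3)
7 -> miss, evict 0, frames (9 3 7)
0 -> miss, evict 9, frames (3 7 0)
7 -> hit
5 -> miss, evict 3, frames (0 7 5)
9 -> miss, evict 0, frames (7 5 9)
5 -> hit
2 -> miss, evict 7, frames (9 5 2)
Page faults: 12.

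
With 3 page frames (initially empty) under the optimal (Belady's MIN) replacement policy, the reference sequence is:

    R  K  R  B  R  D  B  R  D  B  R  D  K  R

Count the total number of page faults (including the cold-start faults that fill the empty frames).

R → miss, frames [R]
K → miss, frames [R, K]
R → hit
B → miss, frames [R, K, B]
R → hit
D → miss, evict K, frames [R, B, D]
B → hit
R → hit
D → hit
B → hit
R → hit
D → hit
K → miss, evict D, frames [R, B, K]
R → hit
Page faults: 5.

5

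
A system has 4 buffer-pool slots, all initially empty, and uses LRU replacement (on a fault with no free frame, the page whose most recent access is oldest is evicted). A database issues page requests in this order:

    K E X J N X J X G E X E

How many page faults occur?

7

K: fault, frames {K}
E: fault, frames {K,E}
X: fault, frames {K,E,X}
J: fault, frames {K,E,X,J}
N: fault, evict K, frames {E,X,J,N}
X: hit
J: hit
X: hit
G: fault, evict E, frames {N,J,X,G}
E: fault, evict N, frames {J,X,G,E}
X: hit
E: hit
Page faults: 7.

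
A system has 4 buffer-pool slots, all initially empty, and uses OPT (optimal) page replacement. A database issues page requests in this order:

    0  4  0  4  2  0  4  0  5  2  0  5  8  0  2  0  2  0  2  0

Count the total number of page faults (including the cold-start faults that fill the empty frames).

5

0 -> fault, frames [0]
4 -> fault, frames [0, 4]
0 -> hit
4 -> hit
2 -> fault, frames [0, 4, 2]
0 -> hit
4 -> hit
0 -> hit
5 -> fault, frames [0, 4, 2, 5]
2 -> hit
0 -> hit
5 -> hit
8 -> fault, evict 5, frames [0, 4, 2, 8]
0 -> hit
2 -> hit
0 -> hit
2 -> hit
0 -> hit
2 -> hit
0 -> hit
Page faults: 5.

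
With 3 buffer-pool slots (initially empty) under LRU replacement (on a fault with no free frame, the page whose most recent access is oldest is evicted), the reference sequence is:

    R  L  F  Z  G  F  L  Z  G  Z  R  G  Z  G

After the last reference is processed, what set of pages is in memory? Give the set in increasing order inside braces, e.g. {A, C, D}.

R: miss, frames (R)
L: miss, frames (R L)
F: miss, frames (R L F)
Z: miss, evict R, frames (L F Z)
G: miss, evict L, frames (F Z G)
F: hit
L: miss, evict Z, frames (G F L)
Z: miss, evict G, frames (F L Z)
G: miss, evict F, frames (L Z G)
Z: hit
R: miss, evict L, frames (G Z R)
G: hit
Z: hit
G: hit

{G, R, Z}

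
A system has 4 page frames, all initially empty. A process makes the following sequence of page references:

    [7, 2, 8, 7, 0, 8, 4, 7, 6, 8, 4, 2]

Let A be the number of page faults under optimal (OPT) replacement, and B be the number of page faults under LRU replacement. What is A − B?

-1

Under OPT: F F F . F . F . F . . . → 6 faults.
Under LRU: F F F . F . F . F . . F → 7 faults.
A − B = 6 − 7 = -1.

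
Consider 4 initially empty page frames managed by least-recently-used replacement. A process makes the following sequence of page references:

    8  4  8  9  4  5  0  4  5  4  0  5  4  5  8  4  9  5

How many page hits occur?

8: miss, frames [8]
4: miss, frames [8, 4]
8: hit
9: miss, frames [4, 8, 9]
4: hit
5: miss, frames [8, 9, 4, 5]
0: miss, evict 8, frames [9, 4, 5, 0]
4: hit
5: hit
4: hit
0: hit
5: hit
4: hit
5: hit
8: miss, evict 9, frames [0, 4, 5, 8]
4: hit
9: miss, evict 0, frames [5, 8, 4, 9]
5: hit
Hits: 11.

11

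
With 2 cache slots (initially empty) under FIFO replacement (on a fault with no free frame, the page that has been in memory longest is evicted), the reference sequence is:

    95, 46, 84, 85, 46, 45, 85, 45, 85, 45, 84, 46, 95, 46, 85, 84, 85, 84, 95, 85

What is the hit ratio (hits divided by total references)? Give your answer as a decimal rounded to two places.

95: fault, frames [95]
46: fault, frames [95, 46]
84: fault, evict 95, frames [46, 84]
85: fault, evict 46, frames [84, 85]
46: fault, evict 84, frames [85, 46]
45: fault, evict 85, frames [46, 45]
85: fault, evict 46, frames [45, 85]
45: hit
85: hit
45: hit
84: fault, evict 45, frames [85, 84]
46: fault, evict 85, frames [84, 46]
95: fault, evict 84, frames [46, 95]
46: hit
85: fault, evict 46, frames [95, 85]
84: fault, evict 95, frames [85, 84]
85: hit
84: hit
95: fault, evict 85, frames [84, 95]
85: fault, evict 84, frames [95, 85]
Hits: 6 of 20 references → 6/20 = 0.3000.

0.30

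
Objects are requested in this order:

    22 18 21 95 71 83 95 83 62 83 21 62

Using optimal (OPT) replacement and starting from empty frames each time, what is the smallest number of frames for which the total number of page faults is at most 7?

3

f=1: 12 faults
f=2: 8 faults
f=3: 7 faults
f=4: 7 faults
f=5: 7 faults
f=6: 7 faults
f=7: 7 faults
Smallest f with faults ≤ 7 is 3.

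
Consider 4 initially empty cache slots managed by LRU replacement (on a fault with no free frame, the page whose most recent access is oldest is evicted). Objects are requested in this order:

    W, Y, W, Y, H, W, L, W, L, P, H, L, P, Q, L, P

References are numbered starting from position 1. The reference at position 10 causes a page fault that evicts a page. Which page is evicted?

pos 1: W: fault, frames (W)
pos 2: Y: fault, frames (W Y)
pos 3: W: hit
pos 4: Y: hit
pos 5: H: fault, frames (W Y H)
pos 6: W: hit
pos 7: L: fault, frames (Y H W L)
pos 8: W: hit
pos 9: L: hit
pos 10: P: fault, evict Y, frames (H W L P)
At position 10, page Y is evicted.

Y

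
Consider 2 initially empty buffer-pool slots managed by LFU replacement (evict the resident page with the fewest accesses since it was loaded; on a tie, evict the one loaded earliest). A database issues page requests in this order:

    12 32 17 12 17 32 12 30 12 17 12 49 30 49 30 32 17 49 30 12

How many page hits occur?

4

12 -> fault, frames (12)
32 -> fault, frames (12 32)
17 -> fault, evict 12, frames (32 17)
12 -> fault, evict 32, frames (17 12)
17 -> hit
32 -> fault, evict 12, frames (17 32)
12 -> fault, evict 32, frames (17 12)
30 -> fault, evict 12, frames (17 30)
12 -> fault, evict 30, frames (17 12)
17 -> hit
12 -> hit
49 -> fault, evict 12, frames (17 49)
30 -> fault, evict 49, frames (17 30)
49 -> fault, evict 30, frames (17 49)
30 -> fault, evict 49, frames (17 30)
32 -> fault, evict 30, frames (17 32)
17 -> hit
49 -> fault, evict 32, frames (17 49)
30 -> fault, evict 49, frames (17 30)
12 -> fault, evict 30, frames (17 12)
Hits: 4.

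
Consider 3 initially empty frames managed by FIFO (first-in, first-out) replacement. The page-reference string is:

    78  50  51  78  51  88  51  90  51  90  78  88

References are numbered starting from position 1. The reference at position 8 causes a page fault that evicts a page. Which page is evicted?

pos 1: 78 -> miss, frames (78)
pos 2: 50 -> miss, frames (78 50)
pos 3: 51 -> miss, frames (78 50 51)
pos 4: 78 -> hit
pos 5: 51 -> hit
pos 6: 88 -> miss, evict 78, frames (50 51 88)
pos 7: 51 -> hit
pos 8: 90 -> miss, evict 50, frames (51 88 90)
At position 8, page 50 is evicted.

50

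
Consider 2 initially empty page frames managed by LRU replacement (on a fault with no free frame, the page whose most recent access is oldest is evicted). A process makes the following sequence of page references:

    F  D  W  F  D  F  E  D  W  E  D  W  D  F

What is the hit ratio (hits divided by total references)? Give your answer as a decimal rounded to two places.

0.14

F -> fault, frames {F}
D -> fault, frames {F,D}
W -> fault, evict F, frames {D,W}
F -> fault, evict D, frames {W,F}
D -> fault, evict W, frames {F,D}
F -> hit
E -> fault, evict D, frames {F,E}
D -> fault, evict F, frames {E,D}
W -> fault, evict E, frames {D,W}
E -> fault, evict D, frames {W,E}
D -> fault, evict W, frames {E,D}
W -> fault, evict E, frames {D,W}
D -> hit
F -> fault, evict W, frames {D,F}
Hits: 2 of 14 references → 2/14 = 0.1429.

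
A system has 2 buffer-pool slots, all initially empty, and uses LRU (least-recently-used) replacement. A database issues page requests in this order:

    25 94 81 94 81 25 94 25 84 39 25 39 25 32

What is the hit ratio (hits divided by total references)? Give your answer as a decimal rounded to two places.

0.36

25 → miss, frames [25]
94 → miss, frames [25, 94]
81 → miss, evict 25, frames [94, 81]
94 → hit
81 → hit
25 → miss, evict 94, frames [81, 25]
94 → miss, evict 81, frames [25, 94]
25 → hit
84 → miss, evict 94, frames [25, 84]
39 → miss, evict 25, frames [84, 39]
25 → miss, evict 84, frames [39, 25]
39 → hit
25 → hit
32 → miss, evict 39, frames [25, 32]
Hits: 5 of 14 references → 5/14 = 0.3571.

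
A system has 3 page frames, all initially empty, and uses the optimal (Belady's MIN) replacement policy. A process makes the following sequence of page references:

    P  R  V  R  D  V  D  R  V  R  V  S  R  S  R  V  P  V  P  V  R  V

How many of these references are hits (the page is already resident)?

16

P -> miss, frames {P}
R -> miss, frames {P,R}
V -> miss, frames {P,R,V}
R -> hit
D -> miss, evict P, frames {R,V,D}
V -> hit
D -> hit
R -> hit
V -> hit
R -> hit
V -> hit
S -> miss, evict D, frames {R,V,S}
R -> hit
S -> hit
R -> hit
V -> hit
P -> miss, evict S, frames {R,V,P}
V -> hit
P -> hit
V -> hit
R -> hit
V -> hit
Hits: 16.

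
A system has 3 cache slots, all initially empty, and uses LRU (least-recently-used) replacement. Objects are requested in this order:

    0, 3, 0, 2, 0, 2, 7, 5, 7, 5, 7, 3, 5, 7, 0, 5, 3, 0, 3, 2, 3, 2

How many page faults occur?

0 → miss, frames [0]
3 → miss, frames [0, 3]
0 → hit
2 → miss, frames [3, 0, 2]
0 → hit
2 → hit
7 → miss, evict 3, frames [0, 2, 7]
5 → miss, evict 0, frames [2, 7, 5]
7 → hit
5 → hit
7 → hit
3 → miss, evict 2, frames [5, 7, 3]
5 → hit
7 → hit
0 → miss, evict 3, frames [5, 7, 0]
5 → hit
3 → miss, evict 7, frames [0, 5, 3]
0 → hit
3 → hit
2 → miss, evict 5, frames [0, 3, 2]
3 → hit
2 → hit
Page faults: 9.

9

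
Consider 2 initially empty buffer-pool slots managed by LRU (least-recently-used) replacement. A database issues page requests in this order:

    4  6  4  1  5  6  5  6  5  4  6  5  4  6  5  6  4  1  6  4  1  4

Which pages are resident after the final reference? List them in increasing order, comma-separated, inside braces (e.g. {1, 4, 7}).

{1, 4}

4 → fault, frames (4)
6 → fault, frames (4 6)
4 → hit
1 → fault, evict 6, frames (4 1)
5 → fault, evict 4, frames (1 5)
6 → fault, evict 1, frames (5 6)
5 → hit
6 → hit
5 → hit
4 → fault, evict 6, frames (5 4)
6 → fault, evict 5, frames (4 6)
5 → fault, evict 4, frames (6 5)
4 → fault, evict 6, frames (5 4)
6 → fault, evict 5, frames (4 6)
5 → fault, evict 4, frames (6 5)
6 → hit
4 → fault, evict 5, frames (6 4)
1 → fault, evict 6, frames (4 1)
6 → fault, evict 4, frames (1 6)
4 → fault, evict 1, frames (6 4)
1 → fault, evict 6, frames (4 1)
4 → hit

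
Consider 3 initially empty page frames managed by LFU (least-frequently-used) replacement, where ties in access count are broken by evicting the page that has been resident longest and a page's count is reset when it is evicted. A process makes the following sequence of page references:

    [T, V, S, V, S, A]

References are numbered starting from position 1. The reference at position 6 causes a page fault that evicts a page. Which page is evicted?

T

pos 1: T -> miss, frames {T}
pos 2: V -> miss, frames {T,V}
pos 3: S -> miss, frames {T,V,S}
pos 4: V -> hit
pos 5: S -> hit
pos 6: A -> miss, evict T, frames {V,S,A}
At position 6, page T is evicted.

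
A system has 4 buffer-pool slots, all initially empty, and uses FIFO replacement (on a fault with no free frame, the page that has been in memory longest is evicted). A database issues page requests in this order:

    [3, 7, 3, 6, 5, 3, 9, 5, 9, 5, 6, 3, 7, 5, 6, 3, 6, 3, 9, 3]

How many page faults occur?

3: miss, frames (3)
7: miss, frames (3 7)
3: hit
6: miss, frames (3 7 6)
5: miss, frames (3 7 6 5)
3: hit
9: miss, evict 3, frames (7 6 5 9)
5: hit
9: hit
5: hit
6: hit
3: miss, evict 7, frames (6 5 9 3)
7: miss, evict 6, frames (5 9 3 7)
5: hit
6: miss, evict 5, frames (9 3 7 6)
3: hit
6: hit
3: hit
9: hit
3: hit
Page faults: 8.

8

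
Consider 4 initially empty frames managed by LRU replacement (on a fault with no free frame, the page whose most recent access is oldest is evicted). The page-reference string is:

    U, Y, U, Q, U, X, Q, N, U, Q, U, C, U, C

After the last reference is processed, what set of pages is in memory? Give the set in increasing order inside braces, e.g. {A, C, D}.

{C, N, Q, U}

U: miss, frames {U}
Y: miss, frames {U,Y}
U: hit
Q: miss, frames {Y,U,Q}
U: hit
X: miss, frames {Y,Q,U,X}
Q: hit
N: miss, evict Y, frames {U,X,Q,N}
U: hit
Q: hit
U: hit
C: miss, evict X, frames {N,Q,U,C}
U: hit
C: hit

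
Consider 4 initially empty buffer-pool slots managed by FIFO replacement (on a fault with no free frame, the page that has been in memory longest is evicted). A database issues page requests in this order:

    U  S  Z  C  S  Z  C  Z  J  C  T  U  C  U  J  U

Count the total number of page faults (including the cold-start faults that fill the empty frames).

U -> miss, frames {U}
S -> miss, frames {U,S}
Z -> miss, frames {U,S,Z}
C -> miss, frames {U,S,Z,C}
S -> hit
Z -> hit
C -> hit
Z -> hit
J -> miss, evict U, frames {S,Z,C,J}
C -> hit
T -> miss, evict S, frames {Z,C,J,T}
U -> miss, evict Z, frames {C,J,T,U}
C -> hit
U -> hit
J -> hit
U -> hit
Page faults: 7.

7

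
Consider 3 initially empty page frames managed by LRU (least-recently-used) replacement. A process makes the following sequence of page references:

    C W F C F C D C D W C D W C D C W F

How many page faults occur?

6

C -> fault, frames {C}
W -> fault, frames {C,W}
F -> fault, frames {C,W,F}
C -> hit
F -> hit
C -> hit
D -> fault, evict W, frames {F,C,D}
C -> hit
D -> hit
W -> fault, evict F, frames {C,D,W}
C -> hit
D -> hit
W -> hit
C -> hit
D -> hit
C -> hit
W -> hit
F -> fault, evict D, frames {C,W,F}
Page faults: 6.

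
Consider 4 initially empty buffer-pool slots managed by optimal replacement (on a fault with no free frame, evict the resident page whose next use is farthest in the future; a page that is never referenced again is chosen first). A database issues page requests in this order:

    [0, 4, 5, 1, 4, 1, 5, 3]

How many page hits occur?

3

0 → miss, frames {0}
4 → miss, frames {0,4}
5 → miss, frames {0,4,5}
1 → miss, frames {0,4,5,1}
4 → hit
1 → hit
5 → hit
3 → miss, evict 1, frames {0,4,5,3}
Hits: 3.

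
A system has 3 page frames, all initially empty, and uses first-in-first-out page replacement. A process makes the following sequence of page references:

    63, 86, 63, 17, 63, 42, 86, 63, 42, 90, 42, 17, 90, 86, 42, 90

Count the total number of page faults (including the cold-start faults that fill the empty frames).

63: fault, frames [63]
86: fault, frames [63, 86]
63: hit
17: fault, frames [63, 86, 17]
63: hit
42: fault, evict 63, frames [86, 17, 42]
86: hit
63: fault, evict 86, frames [17, 42, 63]
42: hit
90: fault, evict 17, frames [42, 63, 90]
42: hit
17: fault, evict 42, frames [63, 90, 17]
90: hit
86: fault, evict 63, frames [90, 17, 86]
42: fault, evict 90, frames [17, 86, 42]
90: fault, evict 17, frames [86, 42, 90]
Page faults: 10.

10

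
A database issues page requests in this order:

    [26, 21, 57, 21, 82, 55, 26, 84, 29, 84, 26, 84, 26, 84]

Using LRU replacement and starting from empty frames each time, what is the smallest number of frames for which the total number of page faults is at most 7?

5

f=1: 14 faults
f=2: 9 faults
f=3: 8 faults
f=4: 8 faults
f=5: 7 faults
f=6: 7 faults
f=7: 7 faults
Smallest f with faults ≤ 7 is 5.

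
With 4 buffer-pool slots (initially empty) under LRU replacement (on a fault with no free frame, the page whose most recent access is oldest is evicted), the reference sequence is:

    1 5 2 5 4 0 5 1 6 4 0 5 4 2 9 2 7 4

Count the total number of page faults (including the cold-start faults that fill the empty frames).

13

1 -> miss, frames {1}
5 -> miss, frames {1,5}
2 -> miss, frames {1,5,2}
5 -> hit
4 -> miss, frames {1,2,5,4}
0 -> miss, evict 1, frames {2,5,4,0}
5 -> hit
1 -> miss, evict 2, frames {4,0,5,1}
6 -> miss, evict 4, frames {0,5,1,6}
4 -> miss, evict 0, frames {5,1,6,4}
0 -> miss, evict 5, frames {1,6,4,0}
5 -> miss, evict 1, frames {6,4,0,5}
4 -> hit
2 -> miss, evict 6, frames {0,5,4,2}
9 -> miss, evict 0, frames {5,4,2,9}
2 -> hit
7 -> miss, evict 5, frames {4,9,2,7}
4 -> hit
Page faults: 13.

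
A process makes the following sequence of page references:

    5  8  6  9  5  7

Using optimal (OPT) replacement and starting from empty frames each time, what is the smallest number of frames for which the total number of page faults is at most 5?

f=1: 6 faults
f=2: 5 faults
f=3: 5 faults
f=4: 5 faults
f=5: 5 faults
Smallest f with faults ≤ 5 is 2.

2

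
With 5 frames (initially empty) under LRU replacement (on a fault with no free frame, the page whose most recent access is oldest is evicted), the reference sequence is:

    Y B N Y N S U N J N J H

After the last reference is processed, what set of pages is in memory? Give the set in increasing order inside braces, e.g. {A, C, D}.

Y -> miss, frames (Y)
B -> miss, frames (Y B)
N -> miss, frames (Y B N)
Y -> hit
N -> hit
S -> miss, frames (B Y N S)
U -> miss, frames (B Y N S U)
N -> hit
J -> miss, evict B, frames (Y S U N J)
N -> hit
J -> hit
H -> miss, evict Y, frames (S U N J H)

{H, J, N, S, U}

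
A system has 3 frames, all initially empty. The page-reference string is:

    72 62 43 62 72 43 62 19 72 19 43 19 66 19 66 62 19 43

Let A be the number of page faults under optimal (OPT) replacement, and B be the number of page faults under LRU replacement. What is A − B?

Under OPT: F F F . . . . F . . . . F . . F . . → 6 faults.
Under LRU: F F F . . . . F F . F . F . . F . F → 9 faults.
A − B = 6 − 9 = -3.

-3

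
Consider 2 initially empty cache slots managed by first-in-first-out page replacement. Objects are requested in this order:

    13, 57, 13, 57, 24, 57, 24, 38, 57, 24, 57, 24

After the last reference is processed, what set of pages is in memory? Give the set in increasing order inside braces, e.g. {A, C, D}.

13 -> miss, frames [13]
57 -> miss, frames [13, 57]
13 -> hit
57 -> hit
24 -> miss, evict 13, frames [57, 24]
57 -> hit
24 -> hit
38 -> miss, evict 57, frames [24, 38]
57 -> miss, evict 24, frames [38, 57]
24 -> miss, evict 38, frames [57, 24]
57 -> hit
24 -> hit

{24, 57}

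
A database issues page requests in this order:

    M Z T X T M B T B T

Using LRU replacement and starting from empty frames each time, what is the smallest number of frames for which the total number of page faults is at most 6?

3

f=1: 10 faults
f=2: 7 faults
f=3: 6 faults
f=4: 5 faults
f=5: 5 faults
Smallest f with faults ≤ 6 is 3.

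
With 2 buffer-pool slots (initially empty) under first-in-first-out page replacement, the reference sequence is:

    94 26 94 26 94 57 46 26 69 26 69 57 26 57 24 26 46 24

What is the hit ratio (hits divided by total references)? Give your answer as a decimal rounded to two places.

94 -> fault, frames (94)
26 -> fault, frames (94 26)
94 -> hit
26 -> hit
94 -> hit
57 -> fault, evict 94, frames (26 57)
46 -> fault, evict 26, frames (57 46)
26 -> fault, evict 57, frames (46 26)
69 -> fault, evict 46, frames (26 69)
26 -> hit
69 -> hit
57 -> fault, evict 26, frames (69 57)
26 -> fault, evict 69, frames (57 26)
57 -> hit
24 -> fault, evict 57, frames (26 24)
26 -> hit
46 -> fault, evict 26, frames (24 46)
24 -> hit
Hits: 8 of 18 references → 8/18 = 0.4444.

0.44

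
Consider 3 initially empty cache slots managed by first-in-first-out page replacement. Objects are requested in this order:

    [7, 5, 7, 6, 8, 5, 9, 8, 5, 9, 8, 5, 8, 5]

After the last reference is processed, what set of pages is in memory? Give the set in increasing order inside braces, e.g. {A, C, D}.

7 -> miss, frames [7]
5 -> miss, frames [7, 5]
7 -> hit
6 -> miss, frames [7, 5, 6]
8 -> miss, evict 7, frames [5, 6, 8]
5 -> hit
9 -> miss, evict 5, frames [6, 8, 9]
8 -> hit
5 -> miss, evict 6, frames [8, 9, 5]
9 -> hit
8 -> hit
5 -> hit
8 -> hit
5 -> hit

{5, 8, 9}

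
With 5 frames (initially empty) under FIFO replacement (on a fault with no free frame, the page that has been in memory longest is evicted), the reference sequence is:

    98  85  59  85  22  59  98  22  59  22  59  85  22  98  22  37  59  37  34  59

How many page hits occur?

98 -> miss, frames (98)
85 -> miss, frames (98 85)
59 -> miss, frames (98 85 59)
85 -> hit
22 -> miss, frames (98 85 59 22)
59 -> hit
98 -> hit
22 -> hit
59 -> hit
22 -> hit
59 -> hit
85 -> hit
22 -> hit
98 -> hit
22 -> hit
37 -> miss, frames (98 85 59 22 37)
59 -> hit
37 -> hit
34 -> miss, evict 98, frames (85 59 22 37 34)
59 -> hit
Hits: 14.

14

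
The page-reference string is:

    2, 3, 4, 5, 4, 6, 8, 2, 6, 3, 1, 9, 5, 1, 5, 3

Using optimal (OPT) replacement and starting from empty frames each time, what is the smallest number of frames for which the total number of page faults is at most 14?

2

f=1: 16 faults
f=2: 12 faults
f=3: 10 faults
f=4: 9 faults
f=5: 8 faults
f=6: 8 faults
f=7: 8 faults
f=8: 8 faults
Smallest f with faults ≤ 14 is 2.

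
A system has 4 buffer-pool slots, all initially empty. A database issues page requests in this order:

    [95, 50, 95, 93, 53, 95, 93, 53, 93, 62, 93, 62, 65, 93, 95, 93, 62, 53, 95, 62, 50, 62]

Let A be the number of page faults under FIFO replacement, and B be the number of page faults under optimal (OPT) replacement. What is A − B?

Under FIFO: F F . F F . . . . F . . F . F F . F . F F . → 11 faults.
Under OPT: F F . F F . . . . F . . F . . . . F . . F . → 8 faults.
A − B = 11 − 8 = 3.

3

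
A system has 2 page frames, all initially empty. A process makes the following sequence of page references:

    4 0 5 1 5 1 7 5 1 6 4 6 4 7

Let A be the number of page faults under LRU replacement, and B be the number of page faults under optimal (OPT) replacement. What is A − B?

1

Under LRU: F F F F . . F F F F F . . F → 10 faults.
Under OPT: F F F F . . F . F F F . . F → 9 faults.
A − B = 10 − 9 = 1.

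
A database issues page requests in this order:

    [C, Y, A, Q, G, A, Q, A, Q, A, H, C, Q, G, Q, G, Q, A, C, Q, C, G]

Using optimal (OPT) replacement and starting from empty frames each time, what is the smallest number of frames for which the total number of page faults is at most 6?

f=1: 22 faults
f=2: 12 faults
f=3: 9 faults
f=4: 7 faults
f=5: 6 faults
f=6: 6 faults
Smallest f with faults ≤ 6 is 5.

5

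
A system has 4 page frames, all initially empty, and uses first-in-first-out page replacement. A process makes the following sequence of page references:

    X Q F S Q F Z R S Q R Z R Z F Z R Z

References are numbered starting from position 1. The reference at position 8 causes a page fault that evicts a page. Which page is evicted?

Q

pos 1: X → fault, frames [X]
pos 2: Q → fault, frames [X, Q]
pos 3: F → fault, frames [X, Q, F]
pos 4: S → fault, frames [X, Q, F, S]
pos 5: Q → hit
pos 6: F → hit
pos 7: Z → fault, evict X, frames [Q, F, S, Z]
pos 8: R → fault, evict Q, frames [F, S, Z, R]
At position 8, page Q is evicted.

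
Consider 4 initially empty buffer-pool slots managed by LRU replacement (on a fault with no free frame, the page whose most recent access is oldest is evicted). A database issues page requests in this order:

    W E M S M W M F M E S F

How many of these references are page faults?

W → fault, frames {W}
E → fault, frames {W,E}
M → fault, frames {W,E,M}
S → fault, frames {W,E,M,S}
M → hit
W → hit
M → hit
F → fault, evict E, frames {S,W,M,F}
M → hit
E → fault, evict S, frames {W,F,M,E}
S → fault, evict W, frames {F,M,E,S}
F → hit
Page faults: 7.

7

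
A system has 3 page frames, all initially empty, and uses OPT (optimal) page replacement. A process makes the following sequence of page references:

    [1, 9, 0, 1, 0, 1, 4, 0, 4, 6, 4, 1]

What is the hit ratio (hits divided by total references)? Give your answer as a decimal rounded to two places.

1 -> fault, frames [1]
9 -> fault, frames [1, 9]
0 -> fault, frames [1, 9, 0]
1 -> hit
0 -> hit
1 -> hit
4 -> fault, evict 9, frames [1, 0, 4]
0 -> hit
4 -> hit
6 -> fault, evict 0, frames [1, 4, 6]
4 -> hit
1 -> hit
Hits: 7 of 12 references → 7/12 = 0.5833.

0.58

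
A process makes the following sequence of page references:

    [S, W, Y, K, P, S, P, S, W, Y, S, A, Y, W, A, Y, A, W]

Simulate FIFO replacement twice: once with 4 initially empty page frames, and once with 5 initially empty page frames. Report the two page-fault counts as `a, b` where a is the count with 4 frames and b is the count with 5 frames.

4 frames: F F F F F F . . F F . F . . . . . . → 9 faults.
5 frames: F F F F F . . . . . . F . . . . . . → 6 faults.
6 < 9: adding a frame reduced faults, as is typical.

9, 6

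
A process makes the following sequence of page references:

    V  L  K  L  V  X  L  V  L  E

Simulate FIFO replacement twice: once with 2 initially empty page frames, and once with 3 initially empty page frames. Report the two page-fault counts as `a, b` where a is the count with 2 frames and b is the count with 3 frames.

8, 7

2 frames: F F F . F F F F . F → 8 faults.
3 frames: F F F . . F . F F F → 7 faults.
7 < 8: adding a frame reduced faults, as is typical.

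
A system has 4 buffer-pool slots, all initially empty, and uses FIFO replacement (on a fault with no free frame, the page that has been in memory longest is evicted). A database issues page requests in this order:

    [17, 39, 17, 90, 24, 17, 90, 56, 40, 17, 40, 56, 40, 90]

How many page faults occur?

8

17 -> fault, frames (17)
39 -> fault, frames (17 39)
17 -> hit
90 -> fault, frames (17 39 90)
24 -> fault, frames (17 39 90 24)
17 -> hit
90 -> hit
56 -> fault, evict 17, frames (39 90 24 56)
40 -> fault, evict 39, frames (90 24 56 40)
17 -> fault, evict 90, frames (24 56 40 17)
40 -> hit
56 -> hit
40 -> hit
90 -> fault, evict 24, frames (56 40 17 90)
Page faults: 8.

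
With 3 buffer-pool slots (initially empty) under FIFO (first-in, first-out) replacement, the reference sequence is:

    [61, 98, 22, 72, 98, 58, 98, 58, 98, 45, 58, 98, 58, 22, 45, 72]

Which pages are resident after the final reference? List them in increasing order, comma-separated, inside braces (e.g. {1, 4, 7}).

{22, 45, 72}

61 → fault, frames (61)
98 → fault, frames (61 98)
22 → fault, frames (61 98 22)
72 → fault, evict 61, frames (98 22 72)
98 → hit
58 → fault, evict 98, frames (22 72 58)
98 → fault, evict 22, frames (72 58 98)
58 → hit
98 → hit
45 → fault, evict 72, frames (58 98 45)
58 → hit
98 → hit
58 → hit
22 → fault, evict 58, frames (98 45 22)
45 → hit
72 → fault, evict 98, frames (45 22 72)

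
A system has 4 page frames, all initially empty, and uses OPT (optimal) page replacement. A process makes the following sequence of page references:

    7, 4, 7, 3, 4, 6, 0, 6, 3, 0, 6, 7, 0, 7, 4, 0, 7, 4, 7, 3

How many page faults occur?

6

7 → fault, frames (7)
4 → fault, frames (7 4)
7 → hit
3 → fault, frames (7 4 3)
4 → hit
6 → fault, frames (7 4 3 6)
0 → fault, evict 4, frames (7 3 6 0)
6 → hit
3 → hit
0 → hit
6 → hit
7 → hit
0 → hit
7 → hit
4 → fault, evict 6, frames (7 3 0 4)
0 → hit
7 → hit
4 → hit
7 → hit
3 → hit
Page faults: 6.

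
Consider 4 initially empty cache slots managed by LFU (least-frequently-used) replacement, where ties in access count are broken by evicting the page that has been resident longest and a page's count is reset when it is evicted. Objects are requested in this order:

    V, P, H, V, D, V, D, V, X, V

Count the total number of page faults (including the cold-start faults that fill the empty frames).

V -> miss, frames (V)
P -> miss, frames (V P)
H -> miss, frames (V P H)
V -> hit
D -> miss, frames (V P H D)
V -> hit
D -> hit
V -> hit
X -> miss, evict P, frames (V H D X)
V -> hit
Page faults: 5.

5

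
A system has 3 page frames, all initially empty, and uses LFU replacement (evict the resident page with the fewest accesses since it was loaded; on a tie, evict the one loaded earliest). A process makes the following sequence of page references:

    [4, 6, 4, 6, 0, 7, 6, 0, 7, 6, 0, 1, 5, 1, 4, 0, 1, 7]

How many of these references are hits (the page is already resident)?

5

4 → miss, frames (4)
6 → miss, frames (4 6)
4 → hit
6 → hit
0 → miss, frames (4 6 0)
7 → miss, evict 0, frames (4 6 7)
6 → hit
0 → miss, evict 7, frames (4 6 0)
7 → miss, evict 0, frames (4 6 7)
6 → hit
0 → miss, evict 7, frames (4 6 0)
1 → miss, evict 0, frames (4 6 1)
5 → miss, evict 1, frames (4 6 5)
1 → miss, evict 5, frames (4 6 1)
4 → hit
0 → miss, evict 1, frames (4 6 0)
1 → miss, evict 0, frames (4 6 1)
7 → miss, evict 1, frames (4 6 7)
Hits: 5.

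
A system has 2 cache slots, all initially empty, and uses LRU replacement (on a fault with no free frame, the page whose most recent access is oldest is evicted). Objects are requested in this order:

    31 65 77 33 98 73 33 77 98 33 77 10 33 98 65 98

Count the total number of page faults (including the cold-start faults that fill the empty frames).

31 → miss, frames {31}
65 → miss, frames {31,65}
77 → miss, evict 31, frames {65,77}
33 → miss, evict 65, frames {77,33}
98 → miss, evict 77, frames {33,98}
73 → miss, evict 33, frames {98,73}
33 → miss, evict 98, frames {73,33}
77 → miss, evict 73, frames {33,77}
98 → miss, evict 33, frames {77,98}
33 → miss, evict 77, frames {98,33}
77 → miss, evict 98, frames {33,77}
10 → miss, evict 33, frames {77,10}
33 → miss, evict 77, frames {10,33}
98 → miss, evict 10, frames {33,98}
65 → miss, evict 33, frames {98,65}
98 → hit
Page faults: 15.

15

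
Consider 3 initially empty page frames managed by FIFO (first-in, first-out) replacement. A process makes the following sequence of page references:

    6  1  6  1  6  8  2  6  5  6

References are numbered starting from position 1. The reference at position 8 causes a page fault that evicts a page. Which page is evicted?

1

pos 1: 6 → fault, frames [6]
pos 2: 1 → fault, frames [6, 1]
pos 3: 6 → hit
pos 4: 1 → hit
pos 5: 6 → hit
pos 6: 8 → fault, frames [6, 1, 8]
pos 7: 2 → fault, evict 6, frames [1, 8, 2]
pos 8: 6 → fault, evict 1, frames [8, 2, 6]
At position 8, page 1 is evicted.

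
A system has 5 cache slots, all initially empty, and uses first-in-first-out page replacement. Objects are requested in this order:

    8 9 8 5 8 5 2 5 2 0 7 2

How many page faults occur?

6

8 -> fault, frames (8)
9 -> fault, frames (8 9)
8 -> hit
5 -> fault, frames (8 9 5)
8 -> hit
5 -> hit
2 -> fault, frames (8 9 5 2)
5 -> hit
2 -> hit
0 -> fault, frames (8 9 5 2 0)
7 -> fault, evict 8, frames (9 5 2 0 7)
2 -> hit
Page faults: 6.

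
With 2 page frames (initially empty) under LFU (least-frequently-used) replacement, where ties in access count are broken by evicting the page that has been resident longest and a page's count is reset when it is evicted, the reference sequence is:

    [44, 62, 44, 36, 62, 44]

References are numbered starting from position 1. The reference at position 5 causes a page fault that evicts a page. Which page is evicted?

36

pos 1: 44: miss, frames [44]
pos 2: 62: miss, frames [44, 62]
pos 3: 44: hit
pos 4: 36: miss, evict 62, frames [44, 36]
pos 5: 62: miss, evict 36, frames [44, 62]
At position 5, page 36 is evicted.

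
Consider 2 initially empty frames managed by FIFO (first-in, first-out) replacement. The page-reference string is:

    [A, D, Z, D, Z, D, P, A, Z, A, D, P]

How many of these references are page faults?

A: miss, frames (A)
D: miss, frames (A D)
Z: miss, evict A, frames (D Z)
D: hit
Z: hit
D: hit
P: miss, evict D, frames (Z P)
A: miss, evict Z, frames (P A)
Z: miss, evict P, frames (A Z)
A: hit
D: miss, evict A, frames (Z D)
P: miss, evict Z, frames (D P)
Page faults: 8.

8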